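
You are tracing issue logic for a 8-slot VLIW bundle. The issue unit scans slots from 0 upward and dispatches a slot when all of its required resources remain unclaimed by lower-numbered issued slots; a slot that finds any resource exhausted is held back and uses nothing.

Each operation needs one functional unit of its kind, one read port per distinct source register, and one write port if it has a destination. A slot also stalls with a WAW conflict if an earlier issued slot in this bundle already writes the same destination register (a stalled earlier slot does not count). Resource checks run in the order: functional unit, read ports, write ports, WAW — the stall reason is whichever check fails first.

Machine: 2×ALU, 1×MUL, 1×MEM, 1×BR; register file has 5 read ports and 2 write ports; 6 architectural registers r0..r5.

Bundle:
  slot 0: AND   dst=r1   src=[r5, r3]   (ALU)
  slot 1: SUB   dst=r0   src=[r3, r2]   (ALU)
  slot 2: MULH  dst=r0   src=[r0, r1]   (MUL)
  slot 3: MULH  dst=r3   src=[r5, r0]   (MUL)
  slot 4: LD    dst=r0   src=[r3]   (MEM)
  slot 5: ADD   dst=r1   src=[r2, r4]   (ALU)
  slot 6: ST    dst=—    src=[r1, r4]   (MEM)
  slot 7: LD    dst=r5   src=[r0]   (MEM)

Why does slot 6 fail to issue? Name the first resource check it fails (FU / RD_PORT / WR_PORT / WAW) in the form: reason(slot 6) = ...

[0] ALU needs rd=2 wr=1: ok; after: ALU=1 MUL=1 MEM=1 BR=1, R=3, W=1
[1] ALU needs rd=2 wr=1: ok; after: ALU=0 MUL=1 MEM=1 BR=1, R=1, W=0
[2] MUL needs rd=2 wr=1: RD_PORT; after: ALU=0 MUL=1 MEM=1 BR=1, R=1, W=0
[3] MUL needs rd=2 wr=1: RD_PORT; after: ALU=0 MUL=1 MEM=1 BR=1, R=1, W=0
[4] MEM needs rd=1 wr=1: WR_PORT; after: ALU=0 MUL=1 MEM=1 BR=1, R=1, W=0
[5] ALU needs rd=2 wr=1: FU; after: ALU=0 MUL=1 MEM=1 BR=1, R=1, W=0
[6] MEM needs rd=2 wr=0: RD_PORT; after: ALU=0 MUL=1 MEM=1 BR=1, R=1, W=0
[7] MEM needs rd=1 wr=1: WR_PORT; after: ALU=0 MUL=1 MEM=1 BR=1, R=1, W=0

reason(slot 6) = RD_PORT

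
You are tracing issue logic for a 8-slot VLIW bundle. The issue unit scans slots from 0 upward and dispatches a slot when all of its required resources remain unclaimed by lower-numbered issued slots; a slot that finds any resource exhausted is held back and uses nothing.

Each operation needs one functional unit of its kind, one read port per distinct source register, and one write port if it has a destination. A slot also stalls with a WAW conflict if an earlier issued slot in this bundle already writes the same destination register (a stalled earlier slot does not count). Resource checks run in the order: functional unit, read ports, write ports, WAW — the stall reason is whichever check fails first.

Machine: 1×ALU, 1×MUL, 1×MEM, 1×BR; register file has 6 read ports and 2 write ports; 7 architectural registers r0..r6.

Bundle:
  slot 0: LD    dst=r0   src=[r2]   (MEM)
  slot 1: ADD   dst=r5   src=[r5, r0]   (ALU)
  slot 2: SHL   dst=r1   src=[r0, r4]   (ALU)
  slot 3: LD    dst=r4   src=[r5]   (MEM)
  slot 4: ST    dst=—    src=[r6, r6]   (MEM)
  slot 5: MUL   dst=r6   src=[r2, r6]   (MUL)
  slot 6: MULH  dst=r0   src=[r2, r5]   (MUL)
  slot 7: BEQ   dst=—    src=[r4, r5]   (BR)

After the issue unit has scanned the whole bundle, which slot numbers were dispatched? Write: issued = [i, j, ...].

#0 MEM src=r2 dispatched  <A:1 Mu:1 Ld:0 B:1 rd:5 wr:1>
#1 ALU src=r5,r0 dispatched  <A:0 Mu:1 Ld:0 B:1 rd:3 wr:0>
#2 ALU src=r0,r4 held:FU  <A:0 Mu:1 Ld:0 B:1 rd:3 wr:0>
#3 MEM src=r5 held:FU  <A:0 Mu:1 Ld:0 B:1 rd:3 wr:0>
#4 MEM src=r6,r6 held:FU  <A:0 Mu:1 Ld:0 B:1 rd:3 wr:0>
#5 MUL src=r2,r6 held:WR_PORT  <A:0 Mu:1 Ld:0 B:1 rd:3 wr:0>
#6 MUL src=r2,r5 held:WR_PORT  <A:0 Mu:1 Ld:0 B:1 rd:3 wr:0>
#7 BR src=r4,r5 dispatched  <A:0 Mu:1 Ld:0 B:0 rd:1 wr:0>

issued = [0, 1, 7]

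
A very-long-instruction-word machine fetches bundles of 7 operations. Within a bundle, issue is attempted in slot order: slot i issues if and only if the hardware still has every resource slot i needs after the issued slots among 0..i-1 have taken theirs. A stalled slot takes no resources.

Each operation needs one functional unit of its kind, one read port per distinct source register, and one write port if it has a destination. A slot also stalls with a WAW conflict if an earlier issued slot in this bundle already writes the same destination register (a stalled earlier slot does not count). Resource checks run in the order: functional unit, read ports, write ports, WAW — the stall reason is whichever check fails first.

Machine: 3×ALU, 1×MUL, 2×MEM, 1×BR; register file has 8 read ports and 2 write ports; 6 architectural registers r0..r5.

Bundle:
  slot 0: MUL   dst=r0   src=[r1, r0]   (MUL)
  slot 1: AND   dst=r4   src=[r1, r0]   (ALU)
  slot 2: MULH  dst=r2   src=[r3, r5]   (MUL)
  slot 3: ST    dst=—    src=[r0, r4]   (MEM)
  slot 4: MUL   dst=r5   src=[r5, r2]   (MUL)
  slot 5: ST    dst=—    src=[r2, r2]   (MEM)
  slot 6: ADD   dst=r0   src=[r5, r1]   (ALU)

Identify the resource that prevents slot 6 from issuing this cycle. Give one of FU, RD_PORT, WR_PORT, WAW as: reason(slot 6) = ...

reason(slot 6) = RD_PORT

slot 0 (MUL): ISSUE — free A3,Mu0,Ld2,B1 rp6 wp1
slot 1 (ALU): ISSUE — free A2,Mu0,Ld2,B1 rp4 wp0
slot 2 (MUL): stall FU — free A2,Mu0,Ld2,B1 rp4 wp0
slot 3 (MEM): ISSUE — free A2,Mu0,Ld1,B1 rp2 wp0
slot 4 (MUL): stall FU — free A2,Mu0,Ld1,B1 rp2 wp0
slot 5 (MEM): ISSUE — free A2,Mu0,Ld0,B1 rp1 wp0
slot 6 (ALU): stall RD_PORT — free A2,Mu0,Ld0,B1 rp1 wp0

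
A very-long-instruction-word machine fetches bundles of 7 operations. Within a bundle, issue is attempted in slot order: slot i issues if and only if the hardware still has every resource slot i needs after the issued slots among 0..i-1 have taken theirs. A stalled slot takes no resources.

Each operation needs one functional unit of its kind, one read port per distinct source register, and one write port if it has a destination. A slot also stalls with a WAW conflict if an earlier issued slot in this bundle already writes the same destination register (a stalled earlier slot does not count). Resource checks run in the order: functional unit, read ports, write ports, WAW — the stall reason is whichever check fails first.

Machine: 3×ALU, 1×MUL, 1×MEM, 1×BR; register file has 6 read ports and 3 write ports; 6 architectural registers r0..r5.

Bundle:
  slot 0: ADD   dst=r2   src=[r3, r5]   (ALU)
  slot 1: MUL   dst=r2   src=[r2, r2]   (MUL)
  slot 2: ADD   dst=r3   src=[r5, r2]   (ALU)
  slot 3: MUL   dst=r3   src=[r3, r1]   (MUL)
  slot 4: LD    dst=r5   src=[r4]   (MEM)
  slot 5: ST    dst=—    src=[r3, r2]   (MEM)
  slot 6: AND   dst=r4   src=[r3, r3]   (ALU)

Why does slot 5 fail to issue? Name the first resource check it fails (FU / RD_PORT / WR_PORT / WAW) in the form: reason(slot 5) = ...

(0) want 1×ALU +2rd +1wr — yes → AL2|MU1|ME1|BR1|rd4|wr2
(1) want 1×MUL +1rd +1wr — WAW → AL2|MU1|ME1|BR1|rd4|wr2
(2) want 1×ALU +2rd +1wr — yes → AL1|MU1|ME1|BR1|rd2|wr1
(3) want 1×MUL +2rd +1wr — WAW → AL1|MU1|ME1|BR1|rd2|wr1
(4) want 1×MEM +1rd +1wr — yes → AL1|MU1|ME0|BR1|rd1|wr0
(5) want 1×MEM +2rd +0wr — FU → AL1|MU1|ME0|BR1|rd1|wr0
(6) want 1×ALU +1rd +1wr — WR_PORT → AL1|MU1|ME0|BR1|rd1|wr0

reason(slot 5) = FU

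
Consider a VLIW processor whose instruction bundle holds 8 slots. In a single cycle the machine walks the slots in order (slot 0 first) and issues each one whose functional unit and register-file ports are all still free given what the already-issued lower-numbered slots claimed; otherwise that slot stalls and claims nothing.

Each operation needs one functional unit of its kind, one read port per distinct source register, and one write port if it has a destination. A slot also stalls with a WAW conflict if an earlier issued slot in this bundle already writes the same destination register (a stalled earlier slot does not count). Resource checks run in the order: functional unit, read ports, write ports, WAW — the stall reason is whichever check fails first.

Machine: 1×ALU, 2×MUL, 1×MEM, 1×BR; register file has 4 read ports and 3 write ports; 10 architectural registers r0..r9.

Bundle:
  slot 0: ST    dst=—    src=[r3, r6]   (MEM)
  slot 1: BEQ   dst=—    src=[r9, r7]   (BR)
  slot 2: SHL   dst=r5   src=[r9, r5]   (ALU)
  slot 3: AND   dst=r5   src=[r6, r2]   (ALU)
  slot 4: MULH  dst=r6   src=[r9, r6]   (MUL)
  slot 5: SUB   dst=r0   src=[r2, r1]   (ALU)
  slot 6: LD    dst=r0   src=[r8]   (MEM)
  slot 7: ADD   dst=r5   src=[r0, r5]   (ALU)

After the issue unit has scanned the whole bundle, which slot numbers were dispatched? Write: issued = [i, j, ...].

issued = [0, 1]

#0 MEM src=r3,r6 dispatched  <A:1 Mu:2 Ld:0 B:1 rd:2 wr:3>
#1 BR src=r9,r7 dispatched  <A:1 Mu:2 Ld:0 B:0 rd:0 wr:3>
#2 ALU src=r9,r5 held:RD_PORT  <A:1 Mu:2 Ld:0 B:0 rd:0 wr:3>
#3 ALU src=r6,r2 held:RD_PORT  <A:1 Mu:2 Ld:0 B:0 rd:0 wr:3>
#4 MUL src=r9,r6 held:RD_PORT  <A:1 Mu:2 Ld:0 B:0 rd:0 wr:3>
#5 ALU src=r2,r1 held:RD_PORT  <A:1 Mu:2 Ld:0 B:0 rd:0 wr:3>
#6 MEM src=r8 held:FU  <A:1 Mu:2 Ld:0 B:0 rd:0 wr:3>
#7 ALU src=r0,r5 held:RD_PORT  <A:1 Mu:2 Ld:0 B:0 rd:0 wr:3>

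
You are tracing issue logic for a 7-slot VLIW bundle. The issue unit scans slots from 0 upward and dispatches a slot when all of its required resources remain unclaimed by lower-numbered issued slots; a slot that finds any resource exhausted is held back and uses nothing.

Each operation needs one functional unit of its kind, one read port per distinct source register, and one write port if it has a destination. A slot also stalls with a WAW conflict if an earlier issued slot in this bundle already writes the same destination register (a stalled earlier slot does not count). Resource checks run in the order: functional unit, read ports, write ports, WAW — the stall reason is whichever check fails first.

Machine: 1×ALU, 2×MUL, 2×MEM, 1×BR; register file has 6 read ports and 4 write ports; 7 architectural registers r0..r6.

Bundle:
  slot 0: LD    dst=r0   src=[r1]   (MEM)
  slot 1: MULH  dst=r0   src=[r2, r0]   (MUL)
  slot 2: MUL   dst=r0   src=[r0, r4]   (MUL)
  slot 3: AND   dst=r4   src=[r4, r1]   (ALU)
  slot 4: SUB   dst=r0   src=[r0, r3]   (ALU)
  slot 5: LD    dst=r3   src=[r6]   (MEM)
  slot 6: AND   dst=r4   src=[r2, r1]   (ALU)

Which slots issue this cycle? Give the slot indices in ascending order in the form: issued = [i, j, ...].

(0) want 1×MEM +1rd +1wr — yes → AL1|MU2|ME1|BR1|rd5|wr3
(1) want 1×MUL +2rd +1wr — WAW → AL1|MU2|ME1|BR1|rd5|wr3
(2) want 1×MUL +2rd +1wr — WAW → AL1|MU2|ME1|BR1|rd5|wr3
(3) want 1×ALU +2rd +1wr — yes → AL0|MU2|ME1|BR1|rd3|wr2
(4) want 1×ALU +2rd +1wr — FU → AL0|MU2|ME1|BR1|rd3|wr2
(5) want 1×MEM +1rd +1wr — yes → AL0|MU2|ME0|BR1|rd2|wr1
(6) want 1×ALU +2rd +1wr — FU → AL0|MU2|ME0|BR1|rd2|wr1

issued = [0, 3, 5]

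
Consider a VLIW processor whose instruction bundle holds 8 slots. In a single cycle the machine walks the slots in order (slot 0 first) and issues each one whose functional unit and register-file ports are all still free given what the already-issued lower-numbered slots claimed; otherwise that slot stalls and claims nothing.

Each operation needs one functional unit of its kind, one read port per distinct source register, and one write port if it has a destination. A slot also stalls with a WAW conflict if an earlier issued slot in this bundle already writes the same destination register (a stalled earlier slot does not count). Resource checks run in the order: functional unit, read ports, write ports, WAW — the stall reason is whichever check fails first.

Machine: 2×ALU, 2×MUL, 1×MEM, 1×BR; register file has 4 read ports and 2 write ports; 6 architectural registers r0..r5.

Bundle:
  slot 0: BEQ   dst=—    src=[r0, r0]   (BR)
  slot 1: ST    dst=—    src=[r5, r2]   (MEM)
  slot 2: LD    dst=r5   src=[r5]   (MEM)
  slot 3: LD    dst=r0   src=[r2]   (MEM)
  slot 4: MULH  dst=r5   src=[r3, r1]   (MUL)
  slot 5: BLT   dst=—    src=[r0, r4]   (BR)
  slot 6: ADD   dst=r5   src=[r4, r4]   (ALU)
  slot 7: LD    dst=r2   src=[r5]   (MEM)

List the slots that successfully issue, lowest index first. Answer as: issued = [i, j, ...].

#0 BR src=r0,r0 dispatched  <A:2 Mu:2 Ld:1 B:0 rd:3 wr:2>
#1 MEM src=r5,r2 dispatched  <A:2 Mu:2 Ld:0 B:0 rd:1 wr:2>
#2 MEM src=r5 held:FU  <A:2 Mu:2 Ld:0 B:0 rd:1 wr:2>
#3 MEM src=r2 held:FU  <A:2 Mu:2 Ld:0 B:0 rd:1 wr:2>
#4 MUL src=r3,r1 held:RD_PORT  <A:2 Mu:2 Ld:0 B:0 rd:1 wr:2>
#5 BR src=r0,r4 held:FU  <A:2 Mu:2 Ld:0 B:0 rd:1 wr:2>
#6 ALU src=r4,r4 dispatched  <A:1 Mu:2 Ld:0 B:0 rd:0 wr:1>
#7 MEM src=r5 held:FU  <A:1 Mu:2 Ld:0 B:0 rd:0 wr:1>

issued = [0, 1, 6]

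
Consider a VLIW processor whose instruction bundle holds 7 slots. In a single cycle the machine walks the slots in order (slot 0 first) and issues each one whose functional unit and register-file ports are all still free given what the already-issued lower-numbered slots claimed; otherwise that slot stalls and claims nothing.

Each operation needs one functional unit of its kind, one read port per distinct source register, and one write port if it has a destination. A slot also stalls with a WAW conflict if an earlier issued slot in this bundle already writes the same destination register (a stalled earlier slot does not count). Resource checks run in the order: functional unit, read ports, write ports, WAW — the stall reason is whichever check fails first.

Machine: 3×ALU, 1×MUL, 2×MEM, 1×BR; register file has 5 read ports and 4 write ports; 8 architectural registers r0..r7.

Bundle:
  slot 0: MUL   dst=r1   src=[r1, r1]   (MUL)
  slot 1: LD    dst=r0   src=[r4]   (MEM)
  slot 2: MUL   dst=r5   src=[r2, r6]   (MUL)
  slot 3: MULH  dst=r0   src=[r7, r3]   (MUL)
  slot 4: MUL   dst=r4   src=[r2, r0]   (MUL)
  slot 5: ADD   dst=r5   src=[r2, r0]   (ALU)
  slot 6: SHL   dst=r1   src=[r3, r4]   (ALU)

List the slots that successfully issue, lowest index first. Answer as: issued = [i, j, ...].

issued = [0, 1, 5]

(0) want 1×MUL +1rd +1wr — yes → AL3|MU0|ME2|BR1|rd4|wr3
(1) want 1×MEM +1rd +1wr — yes → AL3|MU0|ME1|BR1|rd3|wr2
(2) want 1×MUL +2rd +1wr — FU → AL3|MU0|ME1|BR1|rd3|wr2
(3) want 1×MUL +2rd +1wr — FU → AL3|MU0|ME1|BR1|rd3|wr2
(4) want 1×MUL +2rd +1wr — FU → AL3|MU0|ME1|BR1|rd3|wr2
(5) want 1×ALU +2rd +1wr — yes → AL2|MU0|ME1|BR1|rd1|wr1
(6) want 1×ALU +2rd +1wr — RD_PORT → AL2|MU0|ME1|BR1|rd1|wr1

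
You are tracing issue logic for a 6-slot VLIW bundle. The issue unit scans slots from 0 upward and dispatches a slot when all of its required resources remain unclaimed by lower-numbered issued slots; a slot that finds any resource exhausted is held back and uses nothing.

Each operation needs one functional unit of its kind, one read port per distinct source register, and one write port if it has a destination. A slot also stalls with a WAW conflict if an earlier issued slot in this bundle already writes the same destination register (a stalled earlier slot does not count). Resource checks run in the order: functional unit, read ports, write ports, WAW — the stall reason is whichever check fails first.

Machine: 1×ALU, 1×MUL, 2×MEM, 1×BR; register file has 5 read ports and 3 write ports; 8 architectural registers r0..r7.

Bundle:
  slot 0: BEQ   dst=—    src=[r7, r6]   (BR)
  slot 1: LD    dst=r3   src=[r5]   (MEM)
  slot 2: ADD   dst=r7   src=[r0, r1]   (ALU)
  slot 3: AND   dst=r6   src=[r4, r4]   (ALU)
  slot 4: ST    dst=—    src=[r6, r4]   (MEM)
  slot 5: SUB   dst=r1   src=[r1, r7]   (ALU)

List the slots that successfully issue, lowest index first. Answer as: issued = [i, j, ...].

issued = [0, 1, 2]

#0 BR src=r7,r6 dispatched  <A:1 Mu:1 Ld:2 B:0 rd:3 wr:3>
#1 MEM src=r5 dispatched  <A:1 Mu:1 Ld:1 B:0 rd:2 wr:2>
#2 ALU src=r0,r1 dispatched  <A:0 Mu:1 Ld:1 B:0 rd:0 wr:1>
#3 ALU src=r4,r4 held:FU  <A:0 Mu:1 Ld:1 B:0 rd:0 wr:1>
#4 MEM src=r6,r4 held:RD_PORT  <A:0 Mu:1 Ld:1 B:0 rd:0 wr:1>
#5 ALU src=r1,r7 held:FU  <A:0 Mu:1 Ld:1 B:0 rd:0 wr:1>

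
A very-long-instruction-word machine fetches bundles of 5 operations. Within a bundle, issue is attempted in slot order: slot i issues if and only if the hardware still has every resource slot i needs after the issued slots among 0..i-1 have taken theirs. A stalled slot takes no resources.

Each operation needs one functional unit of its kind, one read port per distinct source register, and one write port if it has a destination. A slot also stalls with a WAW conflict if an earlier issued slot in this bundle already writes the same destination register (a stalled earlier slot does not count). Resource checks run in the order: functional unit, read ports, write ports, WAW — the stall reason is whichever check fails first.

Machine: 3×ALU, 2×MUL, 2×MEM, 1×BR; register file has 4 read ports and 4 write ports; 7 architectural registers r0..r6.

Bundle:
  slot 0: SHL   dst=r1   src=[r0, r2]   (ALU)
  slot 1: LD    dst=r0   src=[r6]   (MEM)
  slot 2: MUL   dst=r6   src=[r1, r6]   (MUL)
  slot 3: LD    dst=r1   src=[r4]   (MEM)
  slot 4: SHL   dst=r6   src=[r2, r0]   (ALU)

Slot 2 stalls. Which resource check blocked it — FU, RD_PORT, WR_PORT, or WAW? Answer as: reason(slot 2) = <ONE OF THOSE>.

(0) want 1×ALU +2rd +1wr — yes → AL2|MU2|ME2|BR1|rd2|wr3
(1) want 1×MEM +1rd +1wr — yes → AL2|MU2|ME1|BR1|rd1|wr2
(2) want 1×MUL +2rd +1wr — RD_PORT → AL2|MU2|ME1|BR1|rd1|wr2
(3) want 1×MEM +1rd +1wr — WAW → AL2|MU2|ME1|BR1|rd1|wr2
(4) want 1×ALU +2rd +1wr — RD_PORT → AL2|MU2|ME1|BR1|rd1|wr2

reason(slot 2) = RD_PORT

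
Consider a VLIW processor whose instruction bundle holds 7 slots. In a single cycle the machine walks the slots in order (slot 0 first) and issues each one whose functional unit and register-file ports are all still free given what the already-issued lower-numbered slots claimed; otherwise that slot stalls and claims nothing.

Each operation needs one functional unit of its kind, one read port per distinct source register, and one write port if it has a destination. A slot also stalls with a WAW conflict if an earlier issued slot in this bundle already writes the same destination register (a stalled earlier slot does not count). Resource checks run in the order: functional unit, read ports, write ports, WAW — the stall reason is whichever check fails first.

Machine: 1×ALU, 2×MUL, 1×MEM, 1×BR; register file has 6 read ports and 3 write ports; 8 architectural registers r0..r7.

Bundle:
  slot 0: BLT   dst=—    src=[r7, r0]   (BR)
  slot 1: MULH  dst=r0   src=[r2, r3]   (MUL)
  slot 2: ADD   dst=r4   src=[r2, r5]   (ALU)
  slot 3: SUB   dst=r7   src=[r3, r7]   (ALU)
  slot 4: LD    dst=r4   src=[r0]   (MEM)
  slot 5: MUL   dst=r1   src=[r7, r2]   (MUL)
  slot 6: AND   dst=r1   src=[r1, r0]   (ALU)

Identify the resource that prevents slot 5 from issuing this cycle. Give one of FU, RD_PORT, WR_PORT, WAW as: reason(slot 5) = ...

reason(slot 5) = RD_PORT

  0. BR ⇒ go  {1A/2Mu/1Ld/0B | 4r 3w}
  1. MUL→r0 ⇒ go  {1A/1Mu/1Ld/0B | 2r 2w}
  2. ALU→r4 ⇒ go  {0A/1Mu/1Ld/0B | 0r 1w}
  3. ALU→r7 ⇒ no(FU)  {0A/1Mu/1Ld/0B | 0r 1w}
  4. MEM→r4 ⇒ no(RD_PORT)  {0A/1Mu/1Ld/0B | 0r 1w}
  5. MUL→r1 ⇒ no(RD_PORT)  {0A/1Mu/1Ld/0B | 0r 1w}
  6. ALU→r1 ⇒ no(FU)  {0A/1Mu/1Ld/0B | 0r 1w}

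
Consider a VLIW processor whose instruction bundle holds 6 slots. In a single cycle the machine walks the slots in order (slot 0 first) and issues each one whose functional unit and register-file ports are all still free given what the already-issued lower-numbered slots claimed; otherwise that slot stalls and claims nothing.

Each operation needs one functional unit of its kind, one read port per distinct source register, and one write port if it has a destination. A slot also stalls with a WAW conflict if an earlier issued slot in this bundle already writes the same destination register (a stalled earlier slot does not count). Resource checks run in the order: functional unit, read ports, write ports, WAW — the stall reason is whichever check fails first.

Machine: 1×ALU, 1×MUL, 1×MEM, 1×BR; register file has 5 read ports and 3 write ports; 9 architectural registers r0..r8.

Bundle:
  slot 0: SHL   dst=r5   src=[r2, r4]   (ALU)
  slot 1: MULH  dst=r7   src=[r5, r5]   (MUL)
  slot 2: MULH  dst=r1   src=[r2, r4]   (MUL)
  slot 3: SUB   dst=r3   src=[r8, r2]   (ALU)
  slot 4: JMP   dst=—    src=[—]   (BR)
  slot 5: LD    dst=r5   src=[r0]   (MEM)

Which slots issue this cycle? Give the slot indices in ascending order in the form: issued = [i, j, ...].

#0 ALU src=r2,r4 dispatched  <A:0 Mu:1 Ld:1 B:1 rd:3 wr:2>
#1 MUL src=r5,r5 dispatched  <A:0 Mu:0 Ld:1 B:1 rd:2 wr:1>
#2 MUL src=r2,r4 held:FU  <A:0 Mu:0 Ld:1 B:1 rd:2 wr:1>
#3 ALU src=r8,r2 held:FU  <A:0 Mu:0 Ld:1 B:1 rd:2 wr:1>
#4 BR src=- dispatched  <A:0 Mu:0 Ld:1 B:0 rd:2 wr:1>
#5 MEM src=r0 held:WAW  <A:0 Mu:0 Ld:1 B:0 rd:2 wr:1>

issued = [0, 1, 4]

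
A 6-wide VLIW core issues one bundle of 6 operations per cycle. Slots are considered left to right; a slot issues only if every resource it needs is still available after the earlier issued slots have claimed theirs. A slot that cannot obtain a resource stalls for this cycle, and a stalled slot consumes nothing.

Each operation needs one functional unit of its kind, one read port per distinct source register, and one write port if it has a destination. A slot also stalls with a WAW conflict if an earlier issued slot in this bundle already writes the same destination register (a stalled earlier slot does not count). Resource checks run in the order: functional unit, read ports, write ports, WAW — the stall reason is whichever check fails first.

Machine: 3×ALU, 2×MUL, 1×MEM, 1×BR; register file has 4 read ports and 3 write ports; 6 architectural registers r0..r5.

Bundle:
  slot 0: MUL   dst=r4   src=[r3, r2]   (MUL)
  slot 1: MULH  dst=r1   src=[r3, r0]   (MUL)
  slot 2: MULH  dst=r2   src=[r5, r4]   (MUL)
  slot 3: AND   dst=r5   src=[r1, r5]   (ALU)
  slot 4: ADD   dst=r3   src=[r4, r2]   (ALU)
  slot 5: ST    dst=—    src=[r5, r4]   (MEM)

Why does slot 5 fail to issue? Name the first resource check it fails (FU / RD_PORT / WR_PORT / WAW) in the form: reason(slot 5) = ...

#0 MUL src=r3,r2 dispatched  <A:3 Mu:1 Ld:1 B:1 rd:2 wr:2>
#1 MUL src=r3,r0 dispatched  <A:3 Mu:0 Ld:1 B:1 rd:0 wr:1>
#2 MUL src=r5,r4 held:FU  <A:3 Mu:0 Ld:1 B:1 rd:0 wr:1>
#3 ALU src=r1,r5 held:RD_PORT  <A:3 Mu:0 Ld:1 B:1 rd:0 wr:1>
#4 ALU src=r4,r2 held:RD_PORT  <A:3 Mu:0 Ld:1 B:1 rd:0 wr:1>
#5 MEM src=r5,r4 held:RD_PORT  <A:3 Mu:0 Ld:1 B:1 rd:0 wr:1>

reason(slot 5) = RD_PORT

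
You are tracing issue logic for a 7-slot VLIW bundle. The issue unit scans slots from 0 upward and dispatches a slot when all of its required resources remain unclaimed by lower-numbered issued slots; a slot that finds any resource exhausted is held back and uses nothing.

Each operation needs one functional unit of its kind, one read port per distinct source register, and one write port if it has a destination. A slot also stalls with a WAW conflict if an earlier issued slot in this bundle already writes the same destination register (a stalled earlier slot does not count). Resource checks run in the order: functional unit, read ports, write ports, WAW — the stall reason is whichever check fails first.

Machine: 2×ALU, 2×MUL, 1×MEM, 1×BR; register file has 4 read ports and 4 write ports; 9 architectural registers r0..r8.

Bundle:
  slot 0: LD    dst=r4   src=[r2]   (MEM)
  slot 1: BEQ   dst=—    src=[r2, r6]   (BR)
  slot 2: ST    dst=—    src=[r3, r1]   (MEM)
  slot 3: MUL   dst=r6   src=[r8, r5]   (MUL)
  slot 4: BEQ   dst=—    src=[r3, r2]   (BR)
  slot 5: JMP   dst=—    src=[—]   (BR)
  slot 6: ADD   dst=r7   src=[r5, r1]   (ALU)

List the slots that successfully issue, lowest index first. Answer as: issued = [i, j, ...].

slot 0 (MEM): ISSUE — free A2,Mu2,Ld0,B1 rp3 wp3
slot 1 (BR): ISSUE — free A2,Mu2,Ld0,B0 rp1 wp3
slot 2 (MEM): stall FU — free A2,Mu2,Ld0,B0 rp1 wp3
slot 3 (MUL): stall RD_PORT — free A2,Mu2,Ld0,B0 rp1 wp3
slot 4 (BR): stall FU — free A2,Mu2,Ld0,B0 rp1 wp3
slot 5 (BR): stall FU — free A2,Mu2,Ld0,B0 rp1 wp3
slot 6 (ALU): stall RD_PORT — free A2,Mu2,Ld0,B0 rp1 wp3

issued = [0, 1]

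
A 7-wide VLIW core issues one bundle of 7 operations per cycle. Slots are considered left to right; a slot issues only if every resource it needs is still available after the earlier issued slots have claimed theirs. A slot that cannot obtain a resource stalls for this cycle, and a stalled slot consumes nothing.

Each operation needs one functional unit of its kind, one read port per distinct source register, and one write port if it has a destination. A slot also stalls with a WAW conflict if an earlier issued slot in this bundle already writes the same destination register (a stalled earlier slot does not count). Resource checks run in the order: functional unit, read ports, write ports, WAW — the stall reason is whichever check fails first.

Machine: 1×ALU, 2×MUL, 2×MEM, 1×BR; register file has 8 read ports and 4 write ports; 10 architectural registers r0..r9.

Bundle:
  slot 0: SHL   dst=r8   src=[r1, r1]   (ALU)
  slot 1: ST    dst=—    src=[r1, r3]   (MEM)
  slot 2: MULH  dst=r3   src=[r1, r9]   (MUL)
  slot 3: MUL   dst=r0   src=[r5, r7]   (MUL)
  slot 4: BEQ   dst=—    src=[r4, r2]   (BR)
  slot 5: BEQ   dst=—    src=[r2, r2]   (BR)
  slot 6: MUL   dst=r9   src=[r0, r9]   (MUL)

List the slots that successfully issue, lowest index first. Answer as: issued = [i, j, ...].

issued = [0, 1, 2, 3, 5]

[0] ALU needs rd=1 wr=1: ok; after: ALU=0 MUL=2 MEM=2 BR=1, R=7, W=3
[1] MEM needs rd=2 wr=0: ok; after: ALU=0 MUL=2 MEM=1 BR=1, R=5, W=3
[2] MUL needs rd=2 wr=1: ok; after: ALU=0 MUL=1 MEM=1 BR=1, R=3, W=2
[3] MUL needs rd=2 wr=1: ok; after: ALU=0 MUL=0 MEM=1 BR=1, R=1, W=1
[4] BR needs rd=2 wr=0: RD_PORT; after: ALU=0 MUL=0 MEM=1 BR=1, R=1, W=1
[5] BR needs rd=1 wr=0: ok; after: ALU=0 MUL=0 MEM=1 BR=0, R=0, W=1
[6] MUL needs rd=2 wr=1: FU; after: ALU=0 MUL=0 MEM=1 BR=0, R=0, W=1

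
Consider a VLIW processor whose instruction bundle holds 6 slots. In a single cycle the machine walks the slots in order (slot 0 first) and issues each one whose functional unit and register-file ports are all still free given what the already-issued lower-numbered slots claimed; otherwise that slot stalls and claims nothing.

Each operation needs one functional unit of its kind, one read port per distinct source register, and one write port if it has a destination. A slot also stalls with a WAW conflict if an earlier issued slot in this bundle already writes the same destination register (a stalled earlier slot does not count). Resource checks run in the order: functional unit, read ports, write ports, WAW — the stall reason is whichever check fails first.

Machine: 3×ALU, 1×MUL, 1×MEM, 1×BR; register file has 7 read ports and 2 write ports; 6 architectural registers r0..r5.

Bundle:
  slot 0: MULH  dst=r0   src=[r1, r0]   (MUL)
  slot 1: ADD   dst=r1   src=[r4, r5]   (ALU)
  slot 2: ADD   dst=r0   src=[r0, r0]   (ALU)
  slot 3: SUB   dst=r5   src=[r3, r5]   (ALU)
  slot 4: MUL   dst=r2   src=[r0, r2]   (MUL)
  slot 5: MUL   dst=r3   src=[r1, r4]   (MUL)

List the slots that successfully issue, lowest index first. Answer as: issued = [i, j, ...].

[0] MUL needs rd=2 wr=1: ok; after: ALU=3 MUL=0 MEM=1 BR=1, R=5, W=1
[1] ALU needs rd=2 wr=1: ok; after: ALU=2 MUL=0 MEM=1 BR=1, R=3, W=0
[2] ALU needs rd=1 wr=1: WR_PORT; after: ALU=2 MUL=0 MEM=1 BR=1, R=3, W=0
[3] ALU needs rd=2 wr=1: WR_PORT; after: ALU=2 MUL=0 MEM=1 BR=1, R=3, W=0
[4] MUL needs rd=2 wr=1: FU; after: ALU=2 MUL=0 MEM=1 BR=1, R=3, W=0
[5] MUL needs rd=2 wr=1: FU; after: ALU=2 MUL=0 MEM=1 BR=1, R=3, W=0

issued = [0, 1]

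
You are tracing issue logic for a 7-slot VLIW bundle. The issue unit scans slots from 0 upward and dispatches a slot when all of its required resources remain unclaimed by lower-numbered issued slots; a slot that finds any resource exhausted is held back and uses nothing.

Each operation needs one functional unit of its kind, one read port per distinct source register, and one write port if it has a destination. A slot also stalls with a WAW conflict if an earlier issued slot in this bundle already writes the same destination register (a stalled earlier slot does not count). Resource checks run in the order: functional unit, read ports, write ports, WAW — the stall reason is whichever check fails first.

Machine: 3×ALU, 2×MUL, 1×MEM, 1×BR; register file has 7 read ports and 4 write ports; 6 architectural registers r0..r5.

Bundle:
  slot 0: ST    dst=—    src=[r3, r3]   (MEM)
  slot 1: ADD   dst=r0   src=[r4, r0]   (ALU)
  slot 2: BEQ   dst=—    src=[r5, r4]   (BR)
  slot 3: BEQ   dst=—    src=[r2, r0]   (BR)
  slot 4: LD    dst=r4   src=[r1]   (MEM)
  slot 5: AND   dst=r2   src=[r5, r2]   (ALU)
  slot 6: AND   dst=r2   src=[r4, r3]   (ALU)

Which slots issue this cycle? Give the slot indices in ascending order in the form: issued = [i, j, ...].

issued = [0, 1, 2, 5]

[0] MEM needs rd=1 wr=0: ok; after: ALU=3 MUL=2 MEM=0 BR=1, R=6, W=4
[1] ALU needs rd=2 wr=1: ok; after: ALU=2 MUL=2 MEM=0 BR=1, R=4, W=3
[2] BR needs rd=2 wr=0: ok; after: ALU=2 MUL=2 MEM=0 BR=0, R=2, W=3
[3] BR needs rd=2 wr=0: FU; after: ALU=2 MUL=2 MEM=0 BR=0, R=2, W=3
[4] MEM needs rd=1 wr=1: FU; after: ALU=2 MUL=2 MEM=0 BR=0, R=2, W=3
[5] ALU needs rd=2 wr=1: ok; after: ALU=1 MUL=2 MEM=0 BR=0, R=0, W=2
[6] ALU needs rd=2 wr=1: RD_PORT; after: ALU=1 MUL=2 MEM=0 BR=0, R=0, W=2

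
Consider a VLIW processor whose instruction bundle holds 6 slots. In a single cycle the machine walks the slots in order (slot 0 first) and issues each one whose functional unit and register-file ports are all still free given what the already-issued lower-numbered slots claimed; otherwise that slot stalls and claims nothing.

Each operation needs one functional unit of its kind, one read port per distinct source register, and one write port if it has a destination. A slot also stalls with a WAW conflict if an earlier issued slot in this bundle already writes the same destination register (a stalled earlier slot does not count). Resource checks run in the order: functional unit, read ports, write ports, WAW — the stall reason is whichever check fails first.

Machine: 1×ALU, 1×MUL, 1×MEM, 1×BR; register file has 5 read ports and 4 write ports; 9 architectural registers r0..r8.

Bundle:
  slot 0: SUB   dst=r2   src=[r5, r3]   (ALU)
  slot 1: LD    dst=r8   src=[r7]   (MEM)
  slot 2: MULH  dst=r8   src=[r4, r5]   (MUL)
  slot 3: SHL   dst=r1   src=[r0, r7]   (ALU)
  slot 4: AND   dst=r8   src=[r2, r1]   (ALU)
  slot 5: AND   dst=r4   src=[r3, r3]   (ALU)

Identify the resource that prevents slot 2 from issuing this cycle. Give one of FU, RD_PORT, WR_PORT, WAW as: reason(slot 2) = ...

reason(slot 2) = WAW

#0 ALU src=r5,r3 dispatched  <A:0 Mu:1 Ld:1 B:1 rd:3 wr:3>
#1 MEM src=r7 dispatched  <A:0 Mu:1 Ld:0 B:1 rd:2 wr:2>
#2 MUL src=r4,r5 held:WAW  <A:0 Mu:1 Ld:0 B:1 rd:2 wr:2>
#3 ALU src=r0,r7 held:FU  <A:0 Mu:1 Ld:0 B:1 rd:2 wr:2>
#4 ALU src=r2,r1 held:FU  <A:0 Mu:1 Ld:0 B:1 rd:2 wr:2>
#5 ALU src=r3,r3 held:FU  <A:0 Mu:1 Ld:0 B:1 rd:2 wr:2>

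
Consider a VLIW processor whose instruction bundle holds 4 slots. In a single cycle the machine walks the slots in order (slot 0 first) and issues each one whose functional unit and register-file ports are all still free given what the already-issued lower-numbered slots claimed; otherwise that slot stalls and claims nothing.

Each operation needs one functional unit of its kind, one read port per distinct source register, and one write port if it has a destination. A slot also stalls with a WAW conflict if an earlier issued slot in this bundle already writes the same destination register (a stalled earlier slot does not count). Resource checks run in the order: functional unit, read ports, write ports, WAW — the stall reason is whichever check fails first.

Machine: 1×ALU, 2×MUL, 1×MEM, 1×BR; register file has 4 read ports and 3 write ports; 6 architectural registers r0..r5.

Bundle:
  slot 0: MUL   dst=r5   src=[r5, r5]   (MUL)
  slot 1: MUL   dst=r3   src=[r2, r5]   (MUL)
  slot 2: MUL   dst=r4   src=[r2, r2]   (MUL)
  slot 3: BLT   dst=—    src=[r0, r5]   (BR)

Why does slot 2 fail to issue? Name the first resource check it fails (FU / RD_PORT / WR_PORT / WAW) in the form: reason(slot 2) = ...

reason(slot 2) = FU

(0) want 1×MUL +1rd +1wr — yes → AL1|MU1|ME1|BR1|rd3|wr2
(1) want 1×MUL +2rd +1wr — yes → AL1|MU0|ME1|BR1|rd1|wr1
(2) want 1×MUL +1rd +1wr — FU → AL1|MU0|ME1|BR1|rd1|wr1
(3) want 1×BR +2rd +0wr — RD_PORT → AL1|MU0|ME1|BR1|rd1|wr1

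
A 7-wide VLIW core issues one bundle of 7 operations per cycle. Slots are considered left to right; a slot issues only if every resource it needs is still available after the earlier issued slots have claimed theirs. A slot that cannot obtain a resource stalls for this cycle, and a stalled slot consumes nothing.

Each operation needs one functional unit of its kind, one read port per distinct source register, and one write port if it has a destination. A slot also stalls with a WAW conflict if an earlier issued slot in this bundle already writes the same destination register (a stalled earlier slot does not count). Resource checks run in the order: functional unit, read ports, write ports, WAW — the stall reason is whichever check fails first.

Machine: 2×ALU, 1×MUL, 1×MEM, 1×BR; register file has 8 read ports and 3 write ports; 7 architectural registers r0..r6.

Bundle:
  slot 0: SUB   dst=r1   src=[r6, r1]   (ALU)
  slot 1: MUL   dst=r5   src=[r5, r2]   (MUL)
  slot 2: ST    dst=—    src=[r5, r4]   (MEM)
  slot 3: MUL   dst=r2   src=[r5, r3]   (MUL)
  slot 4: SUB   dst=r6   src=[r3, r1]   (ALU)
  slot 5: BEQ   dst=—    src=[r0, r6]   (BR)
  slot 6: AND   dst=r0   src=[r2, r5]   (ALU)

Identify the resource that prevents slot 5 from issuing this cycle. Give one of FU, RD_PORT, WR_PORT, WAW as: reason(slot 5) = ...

(0) want 1×ALU +2rd +1wr — yes → AL1|MU1|ME1|BR1|rd6|wr2
(1) want 1×MUL +2rd +1wr — yes → AL1|MU0|ME1|BR1|rd4|wr1
(2) want 1×MEM +2rd +0wr — yes → AL1|MU0|ME0|BR1|rd2|wr1
(3) want 1×MUL +2rd +1wr — FU → AL1|MU0|ME0|BR1|rd2|wr1
(4) want 1×ALU +2rd +1wr — yes → AL0|MU0|ME0|BR1|rd0|wr0
(5) want 1×BR +2rd +0wr — RD_PORT → AL0|MU0|ME0|BR1|rd0|wr0
(6) want 1×ALU +2rd +1wr — FU → AL0|MU0|ME0|BR1|rd0|wr0

reason(slot 5) = RD_PORT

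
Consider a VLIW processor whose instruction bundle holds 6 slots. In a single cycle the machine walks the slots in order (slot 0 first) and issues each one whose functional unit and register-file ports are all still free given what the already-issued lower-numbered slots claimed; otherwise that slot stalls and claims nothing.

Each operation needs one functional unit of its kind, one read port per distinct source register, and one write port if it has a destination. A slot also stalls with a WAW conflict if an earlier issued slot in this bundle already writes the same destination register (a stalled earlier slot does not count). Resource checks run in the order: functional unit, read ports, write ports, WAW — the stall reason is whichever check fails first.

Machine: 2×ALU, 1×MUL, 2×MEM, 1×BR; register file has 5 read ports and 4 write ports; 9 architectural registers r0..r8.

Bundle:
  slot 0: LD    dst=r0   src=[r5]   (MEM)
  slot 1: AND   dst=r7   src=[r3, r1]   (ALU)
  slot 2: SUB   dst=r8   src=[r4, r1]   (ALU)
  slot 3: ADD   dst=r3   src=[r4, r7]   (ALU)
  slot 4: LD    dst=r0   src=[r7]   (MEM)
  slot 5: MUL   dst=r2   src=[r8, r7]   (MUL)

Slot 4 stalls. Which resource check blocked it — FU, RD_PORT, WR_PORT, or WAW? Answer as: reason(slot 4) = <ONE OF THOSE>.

slot 0 (MEM): ISSUE — free A2,Mu1,Ld1,B1 rp4 wp3
slot 1 (ALU): ISSUE — free A1,Mu1,Ld1,B1 rp2 wp2
slot 2 (ALU): ISSUE — free A0,Mu1,Ld1,B1 rp0 wp1
slot 3 (ALU): stall FU — free A0,Mu1,Ld1,B1 rp0 wp1
slot 4 (MEM): stall RD_PORT — free A0,Mu1,Ld1,B1 rp0 wp1
slot 5 (MUL): stall RD_PORT — free A0,Mu1,Ld1,B1 rp0 wp1

reason(slot 4) = RD_PORT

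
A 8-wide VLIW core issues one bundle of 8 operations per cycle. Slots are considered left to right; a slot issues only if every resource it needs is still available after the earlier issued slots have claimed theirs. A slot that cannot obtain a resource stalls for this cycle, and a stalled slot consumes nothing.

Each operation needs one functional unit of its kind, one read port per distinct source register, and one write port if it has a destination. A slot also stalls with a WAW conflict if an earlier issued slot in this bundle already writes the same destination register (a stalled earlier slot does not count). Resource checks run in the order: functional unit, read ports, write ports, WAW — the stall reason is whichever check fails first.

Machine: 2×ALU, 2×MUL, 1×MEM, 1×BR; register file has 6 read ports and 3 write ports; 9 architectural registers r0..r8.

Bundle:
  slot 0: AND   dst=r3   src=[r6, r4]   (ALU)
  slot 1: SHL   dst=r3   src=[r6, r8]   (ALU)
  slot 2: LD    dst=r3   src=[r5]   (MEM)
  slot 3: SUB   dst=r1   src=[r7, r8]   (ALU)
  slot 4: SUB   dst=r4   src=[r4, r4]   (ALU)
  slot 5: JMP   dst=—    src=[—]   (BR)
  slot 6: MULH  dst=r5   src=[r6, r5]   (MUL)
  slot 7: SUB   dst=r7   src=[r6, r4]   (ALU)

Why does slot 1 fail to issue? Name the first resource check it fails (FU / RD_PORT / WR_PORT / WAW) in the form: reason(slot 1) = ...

reason(slot 1) = WAW

[0] ALU needs rd=2 wr=1: ok; after: ALU=1 MUL=2 MEM=1 BR=1, R=4, W=2
[1] ALU needs rd=2 wr=1: WAW; after: ALU=1 MUL=2 MEM=1 BR=1, R=4, W=2
[2] MEM needs rd=1 wr=1: WAW; after: ALU=1 MUL=2 MEM=1 BR=1, R=4, W=2
[3] ALU needs rd=2 wr=1: ok; after: ALU=0 MUL=2 MEM=1 BR=1, R=2, W=1
[4] ALU needs rd=1 wr=1: FU; after: ALU=0 MUL=2 MEM=1 BR=1, R=2, W=1
[5] BR needs rd=0 wr=0: ok; after: ALU=0 MUL=2 MEM=1 BR=0, R=2, W=1
[6] MUL needs rd=2 wr=1: ok; after: ALU=0 MUL=1 MEM=1 BR=0, R=0, W=0
[7] ALU needs rd=2 wr=1: FU; after: ALU=0 MUL=1 MEM=1 BR=0, R=0, W=0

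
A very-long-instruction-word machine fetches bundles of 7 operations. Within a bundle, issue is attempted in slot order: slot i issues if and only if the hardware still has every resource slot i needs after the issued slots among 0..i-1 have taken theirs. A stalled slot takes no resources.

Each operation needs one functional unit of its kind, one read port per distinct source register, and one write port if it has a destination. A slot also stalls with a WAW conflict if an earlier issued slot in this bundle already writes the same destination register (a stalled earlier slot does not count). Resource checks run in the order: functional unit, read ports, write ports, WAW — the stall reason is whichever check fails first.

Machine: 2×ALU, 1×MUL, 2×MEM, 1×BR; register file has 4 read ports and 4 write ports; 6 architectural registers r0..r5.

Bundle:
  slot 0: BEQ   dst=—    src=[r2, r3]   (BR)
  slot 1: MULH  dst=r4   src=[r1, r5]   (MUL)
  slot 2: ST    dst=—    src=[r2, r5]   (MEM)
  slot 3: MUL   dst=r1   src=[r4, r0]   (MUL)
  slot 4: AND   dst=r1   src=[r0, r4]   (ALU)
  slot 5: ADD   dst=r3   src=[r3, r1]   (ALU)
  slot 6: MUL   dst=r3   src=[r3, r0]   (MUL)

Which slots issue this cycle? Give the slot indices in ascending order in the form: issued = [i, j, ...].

slot 0 (BR): ISSUE — free A2,Mu1,Ld2,B0 rp2 wp4
slot 1 (MUL): ISSUE — free A2,Mu0,Ld2,B0 rp0 wp3
slot 2 (MEM): stall RD_PORT — free A2,Mu0,Ld2,B0 rp0 wp3
slot 3 (MUL): stall FU — free A2,Mu0,Ld2,B0 rp0 wp3
slot 4 (ALU): stall RD_PORT — free A2,Mu0,Ld2,B0 rp0 wp3
slot 5 (ALU): stall RD_PORT — free A2,Mu0,Ld2,B0 rp0 wp3
slot 6 (MUL): stall FU — free A2,Mu0,Ld2,B0 rp0 wp3

issued = [0, 1]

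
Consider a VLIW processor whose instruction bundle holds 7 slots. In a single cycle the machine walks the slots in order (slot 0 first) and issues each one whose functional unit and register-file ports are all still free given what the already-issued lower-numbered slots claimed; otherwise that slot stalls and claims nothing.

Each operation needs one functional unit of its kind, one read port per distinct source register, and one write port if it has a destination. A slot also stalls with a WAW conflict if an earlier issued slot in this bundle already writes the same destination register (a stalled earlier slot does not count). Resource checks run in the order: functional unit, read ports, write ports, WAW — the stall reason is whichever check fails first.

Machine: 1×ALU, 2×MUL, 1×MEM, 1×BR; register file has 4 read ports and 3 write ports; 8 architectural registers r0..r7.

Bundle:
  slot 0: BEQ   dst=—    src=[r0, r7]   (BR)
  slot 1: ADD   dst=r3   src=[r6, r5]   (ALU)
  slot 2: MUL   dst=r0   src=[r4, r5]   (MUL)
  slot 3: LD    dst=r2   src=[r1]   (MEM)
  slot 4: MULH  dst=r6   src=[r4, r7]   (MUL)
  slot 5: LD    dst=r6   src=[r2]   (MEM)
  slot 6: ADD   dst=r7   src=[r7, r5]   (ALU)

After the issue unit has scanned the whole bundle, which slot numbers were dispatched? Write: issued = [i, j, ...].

#0 BR src=r0,r7 dispatched  <A:1 Mu:2 Ld:1 B:0 rd:2 wr:3>
#1 ALU src=r6,r5 dispatched  <A:0 Mu:2 Ld:1 B:0 rd:0 wr:2>
#2 MUL src=r4,r5 held:RD_PORT  <A:0 Mu:2 Ld:1 B:0 rd:0 wr:2>
#3 MEM src=r1 held:RD_PORT  <A:0 Mu:2 Ld:1 B:0 rd:0 wr:2>
#4 MUL src=r4,r7 held:RD_PORT  <A:0 Mu:2 Ld:1 B:0 rd:0 wr:2>
#5 MEM src=r2 held:RD_PORT  <A:0 Mu:2 Ld:1 B:0 rd:0 wr:2>
#6 ALU src=r7,r5 held:FU  <A:0 Mu:2 Ld:1 B:0 rd:0 wr:2>

issued = [0, 1]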